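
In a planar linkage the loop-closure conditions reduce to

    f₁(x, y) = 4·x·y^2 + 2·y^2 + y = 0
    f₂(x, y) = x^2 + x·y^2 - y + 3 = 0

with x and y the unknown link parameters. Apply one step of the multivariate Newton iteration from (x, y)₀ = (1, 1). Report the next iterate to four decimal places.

At (1, 1): F = (7.0000, 4.0000).
Jacobian J = [[4·y^2, 8·x·y + 4·y + 1], [2·x + y^2, 2·x·y - 1]].
At the point, J = [[4.0000, 13.0000], [3.0000, 1.0000]] (det J = -35.0000).
Solving J·Δ = −F gives Δ = (-1.2857, -0.1429).
Then the next iterate is (x, y)₁ = (-0.2857, 0.8571).

(-0.2857, 0.8571)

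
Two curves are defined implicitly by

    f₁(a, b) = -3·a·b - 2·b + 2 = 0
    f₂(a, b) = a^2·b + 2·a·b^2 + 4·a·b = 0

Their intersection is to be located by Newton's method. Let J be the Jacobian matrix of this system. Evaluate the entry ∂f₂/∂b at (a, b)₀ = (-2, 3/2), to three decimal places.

-16.000

∂f₂/∂b = a^2 + 4·a·b + 4·a.
At (-2, 3/2) this is -16.000.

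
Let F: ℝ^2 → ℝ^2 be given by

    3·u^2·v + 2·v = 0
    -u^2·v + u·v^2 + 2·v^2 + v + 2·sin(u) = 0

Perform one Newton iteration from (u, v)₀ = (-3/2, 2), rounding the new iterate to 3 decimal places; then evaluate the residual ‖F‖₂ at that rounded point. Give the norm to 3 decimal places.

4.546

At (-3/2, 2): F = (17.500, -2.49499).
Jacobian J = [[6·u·v, 3·u^2 + 2], [-2·u·v + v^2 + 2·cos(u), -u^2 + 2·u·v + 4·v + 1]].
At the point, J = [[-18.000, 8.750], [10.14147, 0.750]] (det J = -102.23790).
Solving J·Δ = −F gives Δ = (0.342, -1.297).
Then the next iterate is (u, v)₁ = (-1.158, 0.703).
Re-evaluating at (-1.158, 0.703): F = (4.23409, -1.65558), so ‖F‖₂ = 4.546.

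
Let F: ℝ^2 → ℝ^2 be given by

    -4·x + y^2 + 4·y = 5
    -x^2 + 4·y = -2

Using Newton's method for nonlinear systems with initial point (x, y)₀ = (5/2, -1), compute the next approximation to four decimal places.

At (5/2, -1): F = (-18.0000, -8.2500).
Jacobian J = [[-4, 2·y + 4], [-2·x, 4]].
At the point, J = [[-4.0000, 2.0000], [-5.0000, 4.0000]] (det J = -6.0000).
Solving J·Δ = −F gives Δ = (-9.2500, -9.5000).
Then the next iterate is (x, y)₁ = (-6.7500, -10.5000).

(-6.7500, -10.5000)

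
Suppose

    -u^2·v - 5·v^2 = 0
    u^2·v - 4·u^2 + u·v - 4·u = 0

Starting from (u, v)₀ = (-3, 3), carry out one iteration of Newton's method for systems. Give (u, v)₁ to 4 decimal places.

(-0.8020, 2.1683)

At (-3, 3): F = (-72.0000, -6.0000).
Jacobian J = [[-2·u·v, -u^2 - 10·v], [2·u·v - 8·u + v - 4, u^2 + u]].
At the point, J = [[18.0000, -39.0000], [5.0000, 6.0000]] (det J = 303.0000).
Solving J·Δ = −F gives Δ = (2.1980, -0.8317).
Then the next iterate is (u, v)₁ = (-0.8020, 2.1683).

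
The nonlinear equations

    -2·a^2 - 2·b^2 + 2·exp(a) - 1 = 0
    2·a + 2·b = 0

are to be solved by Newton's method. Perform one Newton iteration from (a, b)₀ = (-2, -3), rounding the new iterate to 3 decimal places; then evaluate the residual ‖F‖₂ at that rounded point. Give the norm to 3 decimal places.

1834.065

At (-2, -3): F = (-26.72933, -10.000).
Jacobian J = [[-4·a + 2·exp(a), -4·b], [2, 2]].
At the point, J = [[8.27067, 12.000], [2.000, 2.000]] (det J = -7.45866).
Solving J·Δ = −F gives Δ = (8.921, -3.921).
Then the next iterate is (a, b)₁ = (6.921, -6.921).
Re-evaluating at (6.921, -6.921): F = (1834.06468, 0.000), so ‖F‖₂ = 1834.065.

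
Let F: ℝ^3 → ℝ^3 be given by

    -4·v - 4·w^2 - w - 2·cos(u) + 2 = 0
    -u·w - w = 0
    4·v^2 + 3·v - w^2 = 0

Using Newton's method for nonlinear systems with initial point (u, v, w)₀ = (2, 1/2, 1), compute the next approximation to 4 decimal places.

(0.6860, 0.1251, 0.4380)

At (2, 1/2, 1): F = (-4.167706, -3.0000, 1.5000).
Jacobian J = [[2·sin(u), -4, -8·w - 1], [-w, 0, -u - 1], [0, 8·v + 3, -2·w]].
At the point, J = [[1.818595, -4.0000, -9.0000], [-1.0000, 0.0000, -3.0000], [0.0000, 7.0000, -2.0000]] (det J = 109.190492).
Solving J·Δ = −F gives Δ = (-1.3140, -0.3749, -0.5620).
Then the next iterate is (u, v, w)₁ = (0.6860, 0.1251, 0.4380).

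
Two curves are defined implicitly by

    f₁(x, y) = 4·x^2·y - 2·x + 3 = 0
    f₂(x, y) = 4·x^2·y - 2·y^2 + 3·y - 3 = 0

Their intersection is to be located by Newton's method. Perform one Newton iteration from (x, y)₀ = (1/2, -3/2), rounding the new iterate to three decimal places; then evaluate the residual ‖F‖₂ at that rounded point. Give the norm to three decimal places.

3.354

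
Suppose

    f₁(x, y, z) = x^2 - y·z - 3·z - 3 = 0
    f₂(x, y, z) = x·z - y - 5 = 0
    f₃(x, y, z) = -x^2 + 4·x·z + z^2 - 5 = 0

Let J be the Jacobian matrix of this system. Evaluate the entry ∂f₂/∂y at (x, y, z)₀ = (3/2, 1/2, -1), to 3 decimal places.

∂f₂/∂y = -1.
At (3/2, 1/2, -1) this is -1.000.

-1.000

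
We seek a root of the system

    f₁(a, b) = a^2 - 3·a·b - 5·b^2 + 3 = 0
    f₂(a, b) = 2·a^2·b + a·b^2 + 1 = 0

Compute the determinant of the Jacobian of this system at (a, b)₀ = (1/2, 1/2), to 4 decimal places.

J = [[2·a - 3·b, -3·a - 10·b], [4·a·b + b^2, 2·a^2 + 2·a·b]].
At the point, J = [[-0.5000, -6.5000], [1.2500, 1.0000]].
det J = 7.6250.

7.6250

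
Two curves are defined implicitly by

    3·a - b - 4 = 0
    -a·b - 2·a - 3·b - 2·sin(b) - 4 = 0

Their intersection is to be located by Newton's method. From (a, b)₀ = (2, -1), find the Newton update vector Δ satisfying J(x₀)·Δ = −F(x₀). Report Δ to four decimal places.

At (2, -1): F = (3.0000, -1.317058).
Jacobian J = [[3, -1], [-b - 2, -a - 2·cos(b) - 3]].
At the point, J = [[3.0000, -1.0000], [-1.0000, -6.080605]] (det J = -19.241814).
Solving J·Δ = −F gives Δ = (-1.0165, -0.0494).

(-1.0165, -0.0494)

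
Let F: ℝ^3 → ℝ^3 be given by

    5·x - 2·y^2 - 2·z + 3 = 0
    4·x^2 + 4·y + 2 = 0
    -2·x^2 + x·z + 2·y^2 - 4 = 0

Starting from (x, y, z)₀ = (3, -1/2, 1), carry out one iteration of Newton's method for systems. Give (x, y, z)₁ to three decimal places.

At (3, -1/2, 1): F = (15.500, 36.000, -18.500).
Jacobian J = [[5, -4·y, -2], [8·x, 4, 0], [-4·x + z, 4·y, x]].
At the point, J = [[5.000, 2.000, -2.000], [24.000, 4.000, 0.000], [-11.000, -2.000, 3.000]] (det J = -76.000).
Solving J·Δ = −F gives Δ = (-0.447, -6.316, 0.316).
Then the next iterate is (x, y, z)₁ = (2.553, -6.816, 1.316).

(2.553, -6.816, 1.316)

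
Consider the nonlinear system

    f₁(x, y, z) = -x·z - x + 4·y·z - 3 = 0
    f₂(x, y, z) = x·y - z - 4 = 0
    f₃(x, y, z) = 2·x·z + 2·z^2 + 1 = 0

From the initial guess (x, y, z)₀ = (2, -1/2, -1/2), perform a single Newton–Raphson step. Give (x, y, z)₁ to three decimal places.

At (2, -1/2, -1/2): F = (-3.000, -4.500, -0.500).
Jacobian J = [[-z - 1, 4·z, -x + 4·y], [y, x, -1], [2·z, 0, 2·x + 4·z]].
At the point, J = [[-0.500, -2.000, -4.000], [-0.500, 2.000, -1.000], [-1.000, 0.000, 2.000]] (det J = -14.000).
Solving J·Δ = −F gives Δ = (-2.500, 1.125, -1.000).
Then the next iterate is (x, y, z)₁ = (-0.500, 0.625, -1.500).

(-0.500, 0.625, -1.500)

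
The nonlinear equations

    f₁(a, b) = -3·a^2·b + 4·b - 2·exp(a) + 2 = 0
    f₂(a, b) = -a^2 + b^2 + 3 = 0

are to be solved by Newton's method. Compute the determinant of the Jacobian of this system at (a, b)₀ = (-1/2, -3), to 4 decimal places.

J = [[-6·a·b - 2·exp(a), -3·a^2 + 4], [-2·a, 2·b]].
At the point, J = [[-10.213061, 3.2500], [1.0000, -6.0000]].
det J = 58.0284.

58.0284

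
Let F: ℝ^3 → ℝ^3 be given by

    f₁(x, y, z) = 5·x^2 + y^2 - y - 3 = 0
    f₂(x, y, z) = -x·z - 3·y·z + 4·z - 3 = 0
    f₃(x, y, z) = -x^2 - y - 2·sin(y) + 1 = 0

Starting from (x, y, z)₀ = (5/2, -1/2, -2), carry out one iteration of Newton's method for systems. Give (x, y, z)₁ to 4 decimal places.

At (5/2, -1/2, -2): F = (29.0000, -9.0000, -3.791149).
Jacobian J = [[10·x, 2·y - 1, 0], [-z, -3·z, -x - 3·y + 4], [-2·x, -2·cos(y) - 1, 0]].
At the point, J = [[25.0000, -2.0000, 0.0000], [2.0000, 6.0000, 3.0000], [-5.0000, -2.755165, 0.0000]] (det J = 236.637384).
Solving J·Δ = −F gives Δ = (-1.1091, 0.6367, 2.4660).
Then the next iterate is (x, y, z)₁ = (1.3909, 0.1367, 0.4660).

(1.3909, 0.1367, 0.4660)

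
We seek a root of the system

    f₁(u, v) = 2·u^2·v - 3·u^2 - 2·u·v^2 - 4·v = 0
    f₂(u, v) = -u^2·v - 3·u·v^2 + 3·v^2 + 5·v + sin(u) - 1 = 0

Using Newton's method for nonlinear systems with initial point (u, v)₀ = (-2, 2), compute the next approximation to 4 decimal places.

At (-2, 2): F = (12.0000, 36.090703).
Jacobian J = [[4·u·v - 6·u - 2·v^2, 2·u^2 - 4·u·v - 4], [-2·u·v - 3·v^2 + cos(u), -u^2 - 6·u·v + 6·v + 5]].
At the point, J = [[-12.0000, 20.0000], [-4.416147, 37.0000]] (det J = -355.677063).
Solving J·Δ = −F gives Δ = (-0.7811, -1.0687).
Then the next iterate is (u, v)₁ = (-2.7811, 0.9313).

(-2.7811, 0.9313)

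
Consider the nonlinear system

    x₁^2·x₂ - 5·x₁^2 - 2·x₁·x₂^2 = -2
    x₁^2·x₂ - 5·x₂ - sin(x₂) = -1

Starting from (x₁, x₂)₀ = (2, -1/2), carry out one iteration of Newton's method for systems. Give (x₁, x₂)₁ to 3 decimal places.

At (2, -1/2): F = (-21.000, 1.97943).
Jacobian J = [[2·x₁·x₂ - 10·x₁ - 2·x₂^2, x₁^2 - 4·x₁·x₂], [2·x₁·x₂, x₁^2 - cos(x₂) - 5]].
At the point, J = [[-22.500, 8.000], [-2.000, -1.87758]] (det J = 58.24561).
Solving J·Δ = −F gives Δ = (-0.405, 1.486).
Then the next iterate is (x₁, x₂)₁ = (1.595, 0.986).

(1.595, 0.986)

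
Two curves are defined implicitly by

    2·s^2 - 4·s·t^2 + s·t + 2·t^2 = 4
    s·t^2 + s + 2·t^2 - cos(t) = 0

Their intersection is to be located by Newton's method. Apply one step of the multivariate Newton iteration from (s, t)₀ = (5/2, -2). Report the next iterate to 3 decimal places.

(-6.107, -3.170)

At (5/2, -2): F = (-28.500, 20.91615).
Jacobian J = [[4·s - 4·t^2 + t, -8·s·t + s + 4·t], [t^2 + 1, 2·s·t + 4·t + sin(t)]].
At the point, J = [[-8.000, 34.500], [5.000, -18.90930]] (det J = -21.22562).
Solving J·Δ = −F gives Δ = (-8.607, -1.170).
Then the next iterate is (s, t)₁ = (-6.107, -3.170).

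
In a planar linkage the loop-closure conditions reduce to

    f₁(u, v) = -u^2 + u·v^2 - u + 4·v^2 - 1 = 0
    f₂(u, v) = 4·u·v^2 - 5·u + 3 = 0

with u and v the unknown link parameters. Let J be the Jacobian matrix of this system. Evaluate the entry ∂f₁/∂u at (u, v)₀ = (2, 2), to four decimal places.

-1.0000

∂f₁/∂u = -2·u + v^2 - 1.
At (2, 2) this is -1.0000.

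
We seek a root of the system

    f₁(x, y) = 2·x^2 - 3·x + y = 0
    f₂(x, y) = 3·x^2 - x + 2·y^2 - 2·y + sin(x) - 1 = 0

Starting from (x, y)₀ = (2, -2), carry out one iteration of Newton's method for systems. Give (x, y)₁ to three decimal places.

(1.638, -0.192)

At (2, -2): F = (0.000, 21.90930).
Jacobian J = [[4·x - 3, 1], [6·x + cos(x) - 1, 4·y - 2]].
At the point, J = [[5.000, 1.000], [10.58385, -10.000]] (det J = -60.58385).
Solving J·Δ = −F gives Δ = (-0.362, 1.808).
Then the next iterate is (x, y)₁ = (1.638, -0.192).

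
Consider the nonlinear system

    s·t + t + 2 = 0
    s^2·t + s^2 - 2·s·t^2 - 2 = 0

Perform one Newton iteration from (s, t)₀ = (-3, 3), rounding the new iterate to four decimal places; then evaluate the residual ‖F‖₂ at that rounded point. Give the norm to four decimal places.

23.3741

At (-3, 3): F = (-4.0000, 88.0000).
Jacobian J = [[t, s + 1], [2·s·t + 2·s - 2·t^2, s^2 - 4·s·t]].
At the point, J = [[3.0000, -2.0000], [-42.0000, 45.0000]] (det J = 51.0000).
Solving J·Δ = −F gives Δ = (0.0784, -1.8824).
Then the next iterate is (s, t)₁ = (-2.9216, 1.1176).
Re-evaluating at (-2.9216, 1.1176): F = (-0.147580, 23.373628), so ‖F‖₂ = 23.3741.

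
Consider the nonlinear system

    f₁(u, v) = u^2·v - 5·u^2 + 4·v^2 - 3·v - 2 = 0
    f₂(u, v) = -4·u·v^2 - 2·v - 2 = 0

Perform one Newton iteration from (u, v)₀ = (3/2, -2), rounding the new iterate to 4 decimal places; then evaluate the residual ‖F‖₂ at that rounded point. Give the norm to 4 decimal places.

6.7565

At (3/2, -2): F = (4.2500, -22.0000).
Jacobian J = [[2·u·v - 10·u, u^2 + 8·v - 3], [-4·v^2, -8·u·v - 2]].
At the point, J = [[-21.0000, -16.7500], [-16.0000, 22.0000]] (det J = -730.0000).
Solving J·Δ = −F gives Δ = (-0.3767, 0.7260).
Then the next iterate is (u, v)₁ = (1.1233, -1.2740).
Re-evaluating at (1.1233, -1.2740): F = (0.397753, -6.744805), so ‖F‖₂ = 6.7565.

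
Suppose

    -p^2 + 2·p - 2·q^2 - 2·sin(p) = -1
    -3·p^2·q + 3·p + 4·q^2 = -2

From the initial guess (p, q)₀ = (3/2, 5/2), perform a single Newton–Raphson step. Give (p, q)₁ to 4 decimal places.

(1.3923, 1.2378)

At (3/2, 5/2): F = (-12.744990, 14.6250).
Jacobian J = [[-2·p - 2·cos(p) + 2, -4·q], [-6·p·q + 3, -3·p^2 + 8·q]].
At the point, J = [[-1.141474, -10.0000], [-19.5000, 13.2500]] (det J = -210.124536).
Solving J·Δ = −F gives Δ = (-0.1077, -1.2622).
Then the next iterate is (p, q)₁ = (1.3923, 1.2378).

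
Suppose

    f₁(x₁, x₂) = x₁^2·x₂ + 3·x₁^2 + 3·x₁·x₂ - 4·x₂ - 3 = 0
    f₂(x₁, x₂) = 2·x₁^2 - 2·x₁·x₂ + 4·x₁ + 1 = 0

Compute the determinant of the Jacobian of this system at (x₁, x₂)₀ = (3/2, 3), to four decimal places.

J = [[2·x₁·x₂ + 6·x₁ + 3·x₂, x₁^2 + 3·x₁ - 4], [4·x₁ - 2·x₂ + 4, -2·x₁]].
At the point, J = [[27.0000, 2.7500], [4.0000, -3.0000]].
det J = -92.0000.

-92.0000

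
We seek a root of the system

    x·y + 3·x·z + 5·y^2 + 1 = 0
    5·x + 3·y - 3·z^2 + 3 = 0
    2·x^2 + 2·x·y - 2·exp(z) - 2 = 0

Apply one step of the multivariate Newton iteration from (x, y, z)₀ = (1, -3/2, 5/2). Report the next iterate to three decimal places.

(0.321, -0.720, 1.413)

At (1, -3/2, 5/2): F = (18.250, -15.250, -27.36499).
Jacobian J = [[y + 3·z, x + 10·y, 3·x], [5, 3, -6·z], [4·x + 2·y, 2·x, -2·exp(z)]].
At the point, J = [[6.000, -14.000, 3.000], [5.000, 3.000, -15.000], [1.000, 2.000, -24.36499]] (det J = -1733.11894).
Solving J·Δ = −F gives Δ = (-0.679, 0.780, -1.087).
Then the next iterate is (x, y, z)₁ = (0.321, -0.720, 1.413).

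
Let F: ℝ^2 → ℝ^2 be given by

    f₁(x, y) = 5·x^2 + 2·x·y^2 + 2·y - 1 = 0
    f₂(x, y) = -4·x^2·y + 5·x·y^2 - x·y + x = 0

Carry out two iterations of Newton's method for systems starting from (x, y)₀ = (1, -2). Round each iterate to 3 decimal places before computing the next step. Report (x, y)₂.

(0.704, -0.425)

At (1, -2): F = (8.000, 31.000).
Jacobian J = [[10·x + 2·y^2, 4·x·y + 2], [-8·x·y + 5·y^2 - y + 1, -4·x^2 + 10·x·y - x]].
At the point, J = [[18.000, -6.000], [39.000, -25.000]] (det J = -216.000).
Solving J·Δ = −F gives Δ = (-0.065, 1.139).
Then the next iterate is (x, y)₁ = (0.935, -0.861).
Round to (0.935, -0.861) and repeat: F = (3.03540, 8.21654), J = [[10.83264, -1.22014], [12.00788, -12.48225]].
Δ = (-0.231, 0.436), so (x, y)₂ = (0.704, -0.425).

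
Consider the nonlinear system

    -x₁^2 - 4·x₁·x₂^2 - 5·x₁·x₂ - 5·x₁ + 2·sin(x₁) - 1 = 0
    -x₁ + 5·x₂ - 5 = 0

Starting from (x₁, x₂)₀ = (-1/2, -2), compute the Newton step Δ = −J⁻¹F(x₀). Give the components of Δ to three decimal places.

At (-1/2, -2): F = (3.29115, -14.500).
Jacobian J = [[-2·x₁ - 4·x₂^2 - 5·x₂ + 2·cos(x₁) - 5, -8·x₁·x₂ - 5·x₁], [-1, 5]].
At the point, J = [[-8.24483, -5.500], [-1.000, 5.000]] (det J = -46.72417).
Solving J·Δ = −F gives Δ = (-1.355, 2.629).

(-1.355, 2.629)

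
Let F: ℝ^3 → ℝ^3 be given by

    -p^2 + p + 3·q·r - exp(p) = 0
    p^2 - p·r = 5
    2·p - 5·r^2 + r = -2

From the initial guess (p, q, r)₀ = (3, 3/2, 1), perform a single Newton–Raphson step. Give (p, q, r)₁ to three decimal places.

(3.077, 8.646, 1.462)

At (3, 3/2, 1): F = (-21.58554, 1.000, 4.000).
Jacobian J = [[-2·p - exp(p) + 1, 3·r, 3·q], [2·p - r, 0, -p], [2, 0, -10·r + 1]].
At the point, J = [[-25.08554, 3.000, 4.500], [5.000, 0.000, -3.000], [2.000, 0.000, -9.000]] (det J = 117.000).
Solving J·Δ = −F gives Δ = (0.077, 7.146, 0.462).
Then the next iterate is (p, q, r)₁ = (3.077, 8.646, 1.462).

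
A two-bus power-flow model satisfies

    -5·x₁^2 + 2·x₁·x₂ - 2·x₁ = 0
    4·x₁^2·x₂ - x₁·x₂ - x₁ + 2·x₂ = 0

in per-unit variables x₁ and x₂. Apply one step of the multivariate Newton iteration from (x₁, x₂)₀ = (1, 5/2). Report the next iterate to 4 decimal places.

(0.5147, 1.8015)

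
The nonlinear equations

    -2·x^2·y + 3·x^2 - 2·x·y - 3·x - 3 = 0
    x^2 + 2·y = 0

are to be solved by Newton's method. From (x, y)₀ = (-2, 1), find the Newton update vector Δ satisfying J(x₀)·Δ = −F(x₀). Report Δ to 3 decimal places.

(1.353, -0.294)

At (-2, 1): F = (11.000, 6.000).
Jacobian J = [[-4·x·y + 6·x - 2·y - 3, -2·x^2 - 2·x], [2·x, 2]].
At the point, J = [[-9.000, -4.000], [-4.000, 2.000]] (det J = -34.000).
Solving J·Δ = −F gives Δ = (1.353, -0.294).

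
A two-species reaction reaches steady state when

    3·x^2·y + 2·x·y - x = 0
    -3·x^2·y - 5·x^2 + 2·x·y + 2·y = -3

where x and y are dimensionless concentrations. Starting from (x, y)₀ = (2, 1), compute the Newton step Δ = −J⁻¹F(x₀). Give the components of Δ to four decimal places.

(-0.7065, -0.3010)

At (2, 1): F = (14.0000, -23.0000).
Jacobian J = [[6·x·y + 2·y - 1, 3·x^2 + 2·x], [-6·x·y - 10·x + 2·y, -3·x^2 + 2·x + 2]].
At the point, J = [[13.0000, 16.0000], [-30.0000, -6.0000]] (det J = 402.0000).
Solving J·Δ = −F gives Δ = (-0.7065, -0.3010).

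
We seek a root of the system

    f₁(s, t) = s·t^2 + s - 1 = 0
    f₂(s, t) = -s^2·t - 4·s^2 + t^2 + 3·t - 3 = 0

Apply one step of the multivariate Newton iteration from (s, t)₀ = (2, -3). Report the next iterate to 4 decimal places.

At (2, -3): F = (19.0000, -7.0000).
Jacobian J = [[t^2 + 1, 2·s·t], [-2·s·t - 8·s, -s^2 + 2·t + 3]].
At the point, J = [[10.0000, -12.0000], [-4.0000, -7.0000]] (det J = -118.0000).
Solving J·Δ = −F gives Δ = (-1.8390, 0.0508).
Then the next iterate is (s, t)₁ = (0.1610, -2.9492).

(0.1610, -2.9492)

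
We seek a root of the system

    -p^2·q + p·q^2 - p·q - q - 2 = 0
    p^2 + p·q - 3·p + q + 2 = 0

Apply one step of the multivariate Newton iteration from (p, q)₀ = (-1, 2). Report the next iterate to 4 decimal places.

(1.0000, 2.8000)

At (-1, 2): F = (-8.0000, 6.0000).
Jacobian J = [[-2·p·q + q^2 - q, -p^2 + 2·p·q - p - 1], [2·p + q - 3, p + 1]].
At the point, J = [[6.0000, -5.0000], [-3.0000, 0.0000]] (det J = -15.0000).
Solving J·Δ = −F gives Δ = (2.0000, 0.8000).
Then the next iterate is (p, q)₁ = (1.0000, 2.8000).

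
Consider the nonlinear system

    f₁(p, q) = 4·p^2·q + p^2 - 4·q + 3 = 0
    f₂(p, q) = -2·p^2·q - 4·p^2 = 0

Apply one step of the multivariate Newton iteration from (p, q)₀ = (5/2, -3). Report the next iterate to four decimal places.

(1.6427, -2.6859)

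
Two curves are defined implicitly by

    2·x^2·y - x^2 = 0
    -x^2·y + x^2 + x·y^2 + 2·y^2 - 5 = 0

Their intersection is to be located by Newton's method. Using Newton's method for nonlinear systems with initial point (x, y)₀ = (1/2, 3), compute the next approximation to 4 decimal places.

At (1/2, 3): F = (1.2500, 17.0000).
Jacobian J = [[4·x·y - 2·x, 2·x^2], [-2·x·y + 2·x + y^2, -x^2 + 2·x·y + 4·y]].
At the point, J = [[5.0000, 0.5000], [7.0000, 14.7500]] (det J = 70.2500).
Solving J·Δ = −F gives Δ = (-0.1415, -1.0854).
Then the next iterate is (x, y)₁ = (0.3585, 1.9146).

(0.3585, 1.9146)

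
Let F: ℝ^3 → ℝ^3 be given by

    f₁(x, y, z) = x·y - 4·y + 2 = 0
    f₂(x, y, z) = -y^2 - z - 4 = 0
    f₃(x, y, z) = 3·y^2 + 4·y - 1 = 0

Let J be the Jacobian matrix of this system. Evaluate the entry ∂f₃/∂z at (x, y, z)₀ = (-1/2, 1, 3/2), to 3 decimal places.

0.000

∂f₃/∂z = 0.
At (-1/2, 1, 3/2) this is 0.000.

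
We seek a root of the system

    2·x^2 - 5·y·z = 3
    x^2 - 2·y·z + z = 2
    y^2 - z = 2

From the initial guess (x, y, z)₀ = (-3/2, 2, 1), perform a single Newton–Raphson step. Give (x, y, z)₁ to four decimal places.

At (-3/2, 2, 1): F = (-8.5000, -2.7500, 1.0000).
Jacobian J = [[4·x, -5·z, -5·y], [2·x, -2·z, -2·y + 1], [0, 2·y, -1]].
At the point, J = [[-6.0000, -5.0000, -10.0000], [-3.0000, -2.0000, -3.0000], [0.0000, 4.0000, -1.0000]] (det J = 51.0000).
Solving J·Δ = −F gives Δ = (0.0049, -0.4118, -0.6471).
Then the next iterate is (x, y, z)₁ = (-1.4951, 1.5882, 0.3529).

(-1.4951, 1.5882, 0.3529)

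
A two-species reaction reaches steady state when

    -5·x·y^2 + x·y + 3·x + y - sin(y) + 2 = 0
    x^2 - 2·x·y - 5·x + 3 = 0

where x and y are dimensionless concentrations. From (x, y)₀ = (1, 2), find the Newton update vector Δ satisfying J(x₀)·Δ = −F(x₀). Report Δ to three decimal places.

At (1, 2): F = (-11.90930, -5.000).
Jacobian J = [[-5·y^2 + y + 3, -10·x·y + x - cos(y) + 1], [2·x - 2·y - 5, -2·x]].
At the point, J = [[-15.000, -17.58385], [-7.000, -2.000]] (det J = -93.08697).
Solving J·Δ = −F gives Δ = (-0.689, -0.090).

(-0.689, -0.090)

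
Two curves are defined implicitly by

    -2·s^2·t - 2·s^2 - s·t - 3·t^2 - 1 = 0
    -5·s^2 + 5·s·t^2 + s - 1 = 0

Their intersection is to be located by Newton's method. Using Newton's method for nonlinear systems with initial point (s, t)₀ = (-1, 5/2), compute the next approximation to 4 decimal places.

(-0.9852, 0.9950)

At (-1, 5/2): F = (-24.2500, -38.2500).
Jacobian J = [[-4·s·t - 4·s - t, -2·s^2 - s - 6·t], [-10·s + 5·t^2 + 1, 10·s·t]].
At the point, J = [[11.5000, -16.0000], [42.2500, -25.0000]] (det J = 388.5000).
Solving J·Δ = −F gives Δ = (0.0148, -1.5050).
Then the next iterate is (s, t)₁ = (-0.9852, 0.9950).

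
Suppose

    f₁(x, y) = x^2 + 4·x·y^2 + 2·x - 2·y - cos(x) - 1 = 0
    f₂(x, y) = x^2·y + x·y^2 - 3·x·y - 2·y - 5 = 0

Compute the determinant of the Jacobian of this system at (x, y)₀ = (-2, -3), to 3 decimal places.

J = [[2·x + 4·y^2 + sin(x) + 2, 8·x·y - 2], [2·x·y + y^2 - 3·y, x^2 + 2·x·y - 3·x - 2]].
At the point, J = [[33.09070, 46.000], [30.000, 20.000]].
det J = -718.186.

-718.186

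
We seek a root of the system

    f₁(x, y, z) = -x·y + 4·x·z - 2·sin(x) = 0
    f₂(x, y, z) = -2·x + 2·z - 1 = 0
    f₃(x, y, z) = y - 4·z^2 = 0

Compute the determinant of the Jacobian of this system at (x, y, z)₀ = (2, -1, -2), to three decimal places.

-67.665

J = [[-y + 4·z - 2·cos(x), -x, 4·x], [-2, 0, 2], [0, 1, -8·z]].
At the point, J = [[-6.16771, -2.000, 8.000], [-2.000, 0.000, 2.000], [0.000, 1.000, 16.000]].
det J = -67.665.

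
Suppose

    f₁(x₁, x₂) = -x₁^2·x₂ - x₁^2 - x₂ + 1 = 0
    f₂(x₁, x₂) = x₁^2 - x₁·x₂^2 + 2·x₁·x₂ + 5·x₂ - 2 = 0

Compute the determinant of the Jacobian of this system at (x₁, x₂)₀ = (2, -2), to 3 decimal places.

J = [[-2·x₁·x₂ - 2·x₁, -x₁^2 - 1], [2·x₁ - x₂^2 + 2·x₂, -2·x₁·x₂ + 2·x₁ + 5]].
At the point, J = [[4.000, -5.000], [-4.000, 17.000]].
det J = 48.000.

48.000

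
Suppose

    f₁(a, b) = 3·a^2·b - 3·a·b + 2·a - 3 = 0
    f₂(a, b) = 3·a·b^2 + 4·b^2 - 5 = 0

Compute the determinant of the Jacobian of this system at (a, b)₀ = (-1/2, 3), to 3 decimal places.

J = [[6·a·b - 3·b + 2, 3·a^2 - 3·a], [3·b^2, 6·a·b + 8·b]].
At the point, J = [[-16.000, 2.250], [27.000, 15.000]].
det J = -300.750.

-300.750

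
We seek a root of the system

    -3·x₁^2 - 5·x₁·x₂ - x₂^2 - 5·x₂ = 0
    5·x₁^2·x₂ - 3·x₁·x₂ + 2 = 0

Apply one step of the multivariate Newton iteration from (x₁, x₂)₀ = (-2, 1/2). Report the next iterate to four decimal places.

(-0.9300, 0.3963)

At (-2, 1/2): F = (-9.7500, 15.0000).
Jacobian J = [[-6·x₁ - 5·x₂, -5·x₁ - 2·x₂ - 5], [10·x₁·x₂ - 3·x₂, 5·x₁^2 - 3·x₁]].
At the point, J = [[9.5000, 4.0000], [-11.5000, 26.0000]] (det J = 293.0000).
Solving J·Δ = −F gives Δ = (1.0700, -0.1037).
Then the next iterate is (x₁, x₂)₁ = (-0.9300, 0.3963).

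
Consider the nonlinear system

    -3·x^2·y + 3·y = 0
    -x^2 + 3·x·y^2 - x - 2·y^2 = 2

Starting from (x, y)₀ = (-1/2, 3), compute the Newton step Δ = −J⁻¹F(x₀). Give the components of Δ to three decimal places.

(-0.268, -1.928)

At (-1/2, 3): F = (6.750, -33.250).
Jacobian J = [[-6·x·y, -3·x^2 + 3], [-2·x + 3·y^2 - 1, 6·x·y - 4·y]].
At the point, J = [[9.000, 2.250], [27.000, -21.000]] (det J = -249.750).
Solving J·Δ = −F gives Δ = (-0.268, -1.928).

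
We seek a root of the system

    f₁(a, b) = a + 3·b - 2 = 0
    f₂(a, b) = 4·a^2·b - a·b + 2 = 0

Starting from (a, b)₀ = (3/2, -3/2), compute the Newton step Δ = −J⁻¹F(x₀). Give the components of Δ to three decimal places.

(0.171, 1.610)

At (3/2, -3/2): F = (-5.000, -9.250).
Jacobian J = [[1, 3], [8·a·b - b, 4·a^2 - a]].
At the point, J = [[1.000, 3.000], [-16.500, 7.500]] (det J = 57.000).
Solving J·Δ = −F gives Δ = (0.171, 1.610).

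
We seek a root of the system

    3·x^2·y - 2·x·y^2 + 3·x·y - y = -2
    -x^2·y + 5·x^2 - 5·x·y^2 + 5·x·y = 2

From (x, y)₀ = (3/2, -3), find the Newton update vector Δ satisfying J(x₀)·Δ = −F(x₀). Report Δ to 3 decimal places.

(-0.419, 1.172)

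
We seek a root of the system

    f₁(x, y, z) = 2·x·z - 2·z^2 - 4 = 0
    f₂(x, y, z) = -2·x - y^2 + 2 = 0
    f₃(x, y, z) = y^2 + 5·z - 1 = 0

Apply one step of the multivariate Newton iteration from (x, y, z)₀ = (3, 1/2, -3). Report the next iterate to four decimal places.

At (3, 1/2, -3): F = (-40.0000, -4.2500, -15.7500).
Jacobian J = [[2·z, 0, 2·x - 4·z], [-2, -2·y, 0], [0, 2·y, 5]].
At the point, J = [[-6.0000, 0.0000, 18.0000], [-2.0000, -1.0000, 0.0000], [0.0000, 1.0000, 5.0000]] (det J = -6.0000).
Solving J·Δ = −F gives Δ = (-26.6667, 49.0833, -6.6667).
Then the next iterate is (x, y, z)₁ = (-23.6667, 49.5833, -9.6667).

(-23.6667, 49.5833, -9.6667)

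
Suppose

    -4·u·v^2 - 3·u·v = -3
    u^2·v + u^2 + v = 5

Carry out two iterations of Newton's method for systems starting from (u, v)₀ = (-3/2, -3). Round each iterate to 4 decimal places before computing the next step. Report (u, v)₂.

At (-3/2, -3): F = (43.5000, -12.5000).
Jacobian J = [[-4·v^2 - 3·v, -8·u·v - 3·u], [2·u·v + 2·u, u^2 + 1]].
At the point, J = [[-27.0000, -31.5000], [6.0000, 3.2500]] (det J = 101.2500).
Solving J·Δ = −F gives Δ = (2.4926, -0.7556).
Then the next iterate is (u, v)₁ = (0.9926, -3.7556).
Round to (0.9926, -3.7556) and repeat: F = (-41.817206, -11.470568), J = [[-45.151325, 26.844668], [-5.470417, 1.985255]].
Δ = (-3.9309, -5.0538), so (u, v)₂ = (-2.9383, -8.8094).

(-2.9383, -8.8094)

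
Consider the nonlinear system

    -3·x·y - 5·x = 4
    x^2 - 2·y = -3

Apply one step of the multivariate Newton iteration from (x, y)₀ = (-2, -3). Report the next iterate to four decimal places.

(1.3750, -3.2500)

At (-2, -3): F = (-12.0000, 13.0000).
Jacobian J = [[-3·y - 5, -3·x], [2·x, -2]].
At the point, J = [[4.0000, 6.0000], [-4.0000, -2.0000]] (det J = 16.0000).
Solving J·Δ = −F gives Δ = (3.3750, -0.2500).
Then the next iterate is (x, y)₁ = (1.3750, -3.2500).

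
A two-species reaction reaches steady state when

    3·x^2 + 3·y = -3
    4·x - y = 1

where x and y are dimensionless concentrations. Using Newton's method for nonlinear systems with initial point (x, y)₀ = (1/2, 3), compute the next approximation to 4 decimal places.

(0.0500, -0.8000)

At (1/2, 3): F = (12.7500, -2.0000).
Jacobian J = [[6·x, 3], [4, -1]].
At the point, J = [[3.0000, 3.0000], [4.0000, -1.0000]] (det J = -15.0000).
Solving J·Δ = −F gives Δ = (-0.4500, -3.8000).
Then the next iterate is (x, y)₁ = (0.0500, -0.8000).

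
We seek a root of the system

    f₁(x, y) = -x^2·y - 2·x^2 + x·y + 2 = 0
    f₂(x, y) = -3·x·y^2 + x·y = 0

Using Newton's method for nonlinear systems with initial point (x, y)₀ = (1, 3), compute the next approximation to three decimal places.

At (1, 3): F = (0.000, -24.000).
Jacobian J = [[-2·x·y - 4·x + y, -x^2 + x], [-3·y^2 + y, -6·x·y + x]].
At the point, J = [[-7.000, 0.000], [-24.000, -17.000]] (det J = 119.000).
Solving J·Δ = −F gives Δ = (0.000, -1.412).
Then the next iterate is (x, y)₁ = (1.000, 1.588).

(1.000, 1.588)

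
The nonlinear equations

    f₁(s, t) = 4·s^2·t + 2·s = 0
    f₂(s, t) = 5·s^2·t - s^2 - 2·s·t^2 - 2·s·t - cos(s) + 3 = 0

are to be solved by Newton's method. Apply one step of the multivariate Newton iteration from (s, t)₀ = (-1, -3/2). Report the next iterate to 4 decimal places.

(-0.7723, -0.2968)

At (-1, -3/2): F = (-8.0000, -4.540302).
Jacobian J = [[8·s·t + 2, 4·s^2], [10·s·t - 2·s - 2·t^2 - 2·t + sin(s), 5·s^2 - 4·s·t - 2·s]].
At the point, J = [[14.0000, 4.0000], [14.658529, 1.0000]] (det J = -44.634116).
Solving J·Δ = −F gives Δ = (0.2277, 1.2032).
Then the next iterate is (s, t)₁ = (-0.7723, -0.2968).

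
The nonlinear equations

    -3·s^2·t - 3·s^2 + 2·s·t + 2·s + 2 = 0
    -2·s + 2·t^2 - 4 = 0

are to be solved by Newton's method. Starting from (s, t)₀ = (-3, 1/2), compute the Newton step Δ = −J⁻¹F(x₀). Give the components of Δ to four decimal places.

(-2.0833, -3.3333)

At (-3, 1/2): F = (-47.5000, 2.5000).
Jacobian J = [[-6·s·t - 6·s + 2·t + 2, -3·s^2 + 2·s], [-2, 4·t]].
At the point, J = [[30.0000, -33.0000], [-2.0000, 2.0000]] (det J = -6.0000).
Solving J·Δ = −F gives Δ = (-2.0833, -3.3333).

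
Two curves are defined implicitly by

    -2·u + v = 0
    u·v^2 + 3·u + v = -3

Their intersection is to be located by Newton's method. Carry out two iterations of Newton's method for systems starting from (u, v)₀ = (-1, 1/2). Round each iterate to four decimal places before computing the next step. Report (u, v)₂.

(-0.6868, -1.3735)

At (-1, 1/2): F = (2.5000, 0.2500).
Jacobian J = [[-2, 1], [v^2 + 3, 2·u·v + 1]].
At the point, J = [[-2.0000, 1.0000], [3.2500, 0.0000]] (det J = -3.2500).
Solving J·Δ = −F gives Δ = (-0.0769, -2.6538).
Then the next iterate is (u, v)₁ = (-1.0769, -2.1538).
Round to (-1.0769, -2.1538) and repeat: F = (0.0000, -7.380082), J = [[-2.0000, 1.0000], [7.638854, 5.638854]].
Δ = (0.3901, 0.7803), so (u, v)₂ = (-0.6868, -1.3735).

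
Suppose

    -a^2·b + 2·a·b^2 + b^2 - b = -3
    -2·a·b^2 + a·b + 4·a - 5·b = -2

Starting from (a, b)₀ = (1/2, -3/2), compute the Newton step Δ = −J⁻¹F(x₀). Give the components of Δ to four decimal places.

At (1/2, -3/2): F = (9.3750, 8.5000).
Jacobian J = [[-2·a·b + 2·b^2, -a^2 + 4·a·b + 2·b - 1], [-2·b^2 + b + 4, -4·a·b + a - 5]].
At the point, J = [[6.0000, -7.2500], [-2.0000, -1.5000]] (det J = -23.5000).
Solving J·Δ = −F gives Δ = (2.0239, 2.9681).

(2.0239, 2.9681)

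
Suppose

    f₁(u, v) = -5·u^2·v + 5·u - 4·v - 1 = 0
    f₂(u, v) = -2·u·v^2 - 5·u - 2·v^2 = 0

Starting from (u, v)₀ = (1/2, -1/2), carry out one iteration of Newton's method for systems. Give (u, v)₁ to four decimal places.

At (1/2, -1/2): F = (4.1250, -3.2500).
Jacobian J = [[-10·u·v + 5, -5·u^2 - 4], [-2·v^2 - 5, -4·u·v - 4·v]].
At the point, J = [[7.5000, -5.2500], [-5.5000, 3.0000]] (det J = -6.3750).
Solving J·Δ = −F gives Δ = (-0.7353, -0.2647).
Then the next iterate is (u, v)₁ = (-0.2353, -0.7647).

(-0.2353, -0.7647)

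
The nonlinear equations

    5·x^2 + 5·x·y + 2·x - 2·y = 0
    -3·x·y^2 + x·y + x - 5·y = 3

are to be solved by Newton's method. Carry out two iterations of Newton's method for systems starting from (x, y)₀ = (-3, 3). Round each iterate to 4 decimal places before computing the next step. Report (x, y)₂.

(-2.3607, 1.6822)

At (-3, 3): F = (-12.0000, 51.0000).
Jacobian J = [[10·x + 5·y + 2, 5·x - 2], [-3·y^2 + y + 1, -6·x·y + x - 5]].
At the point, J = [[-13.0000, -17.0000], [-23.0000, 46.0000]] (det J = -989.0000).
Solving J·Δ = −F gives Δ = (0.3185, -0.9494).
Then the next iterate is (x, y)₁ = (-2.6815, 2.0506).
Round to (-2.6815, 2.0506) and repeat: F = (-1.005408, 12.393620), J = [[-14.5620, -15.4075], [-9.564281, 25.310603]].
Δ = (0.3208, -0.3684), so (x, y)₂ = (-2.3607, 1.6822).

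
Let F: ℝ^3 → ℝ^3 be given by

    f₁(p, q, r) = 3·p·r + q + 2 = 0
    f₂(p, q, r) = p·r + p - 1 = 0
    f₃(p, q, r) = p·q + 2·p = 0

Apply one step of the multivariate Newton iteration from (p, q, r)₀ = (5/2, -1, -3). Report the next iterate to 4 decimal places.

At (5/2, -1, -3): F = (-21.5000, -6.0000, 2.5000).
Jacobian J = [[3·r, 1, 3·p], [r + 1, 0, p], [q + 2, p, 0]].
At the point, J = [[-9.0000, 1.0000, 7.5000], [-2.0000, 0.0000, 2.5000], [1.0000, 2.5000, 0.0000]] (det J = 21.2500).
Solving J·Δ = −F gives Δ = (-1.3235, -0.4706, 1.3412).
Then the next iterate is (p, q, r)₁ = (1.1765, -1.4706, -1.6588).

(1.1765, -1.4706, -1.6588)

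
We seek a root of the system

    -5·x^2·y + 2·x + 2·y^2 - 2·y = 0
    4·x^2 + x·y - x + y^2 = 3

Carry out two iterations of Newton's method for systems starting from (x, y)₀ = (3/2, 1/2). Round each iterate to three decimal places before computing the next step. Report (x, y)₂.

(0.943, 0.343)

At (3/2, 1/2): F = (-3.125, 5.500).
Jacobian J = [[-10·x·y + 2, -5·x^2 + 4·y - 2], [8·x + y - 1, x + 2·y]].
At the point, J = [[-5.500, -11.250], [11.500, 2.500]] (det J = 115.625).
Solving J·Δ = −F gives Δ = (-0.468, -0.049).
Then the next iterate is (x, y)₁ = (1.032, 0.451).
Round to (1.032, 0.451) and repeat: F = (-0.83283, 0.89693), J = [[-2.65432, -5.52112], [7.707, 1.934]].
Δ = (-0.089, -0.108), so (x, y)₂ = (0.943, 0.343).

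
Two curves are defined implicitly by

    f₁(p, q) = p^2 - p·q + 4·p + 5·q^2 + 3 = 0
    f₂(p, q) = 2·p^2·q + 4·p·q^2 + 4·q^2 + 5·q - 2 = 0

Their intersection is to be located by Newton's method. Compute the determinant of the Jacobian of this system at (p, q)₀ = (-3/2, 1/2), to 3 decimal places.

J = [[2·p - q + 4, -p + 10·q], [4·p·q + 4·q^2, 2·p^2 + 8·p·q + 8·q + 5]].
At the point, J = [[0.500, 6.500], [-2.000, 7.500]].
det J = 16.750.

16.750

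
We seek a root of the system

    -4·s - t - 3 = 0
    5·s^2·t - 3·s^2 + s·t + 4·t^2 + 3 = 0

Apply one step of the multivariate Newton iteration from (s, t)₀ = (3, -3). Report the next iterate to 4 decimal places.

At (3, -3): F = (-12.0000, -132.0000).
Jacobian J = [[-4, -1], [10·s·t - 6·s + t, 5·s^2 + s + 8·t]].
At the point, J = [[-4.0000, -1.0000], [-111.0000, 24.0000]] (det J = -207.0000).
Solving J·Δ = −F gives Δ = (-2.0290, -3.8841).
Then the next iterate is (s, t)₁ = (0.9710, -6.8841).

(0.9710, -6.8841)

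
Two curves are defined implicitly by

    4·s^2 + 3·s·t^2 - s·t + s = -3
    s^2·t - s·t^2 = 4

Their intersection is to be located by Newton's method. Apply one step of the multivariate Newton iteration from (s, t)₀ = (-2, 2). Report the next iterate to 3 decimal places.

(-1.296, 1.704)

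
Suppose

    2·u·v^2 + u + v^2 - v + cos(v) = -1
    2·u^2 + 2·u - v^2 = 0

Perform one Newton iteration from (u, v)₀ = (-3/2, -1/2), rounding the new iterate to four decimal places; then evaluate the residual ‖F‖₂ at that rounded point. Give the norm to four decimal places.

At (-3/2, -1/2): F = (0.377583, 1.2500).
Jacobian J = [[2·v^2 + 1, 4·u·v + 2·v - sin(v) - 1], [4·u + 2, -2·v]].
At the point, J = [[1.5000, 1.479426], [-4.0000, 1.0000]] (det J = 7.417702).
Solving J·Δ = −F gives Δ = (0.1984, -0.4564).
Then the next iterate is (u, v)₁ = (-1.3016, -0.9564).
Re-evaluating at (-1.3016, -0.9564): F = (-0.235183, -0.129576), so ‖F‖₂ = 0.2685.

0.2685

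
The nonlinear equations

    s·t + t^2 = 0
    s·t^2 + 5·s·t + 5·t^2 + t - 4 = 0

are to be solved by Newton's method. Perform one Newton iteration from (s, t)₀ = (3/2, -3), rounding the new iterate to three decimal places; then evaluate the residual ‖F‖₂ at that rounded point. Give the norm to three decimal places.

At (3/2, -3): F = (4.500, 29.000).
Jacobian J = [[t, s + 2·t], [t^2 + 5·t, 2·s·t + 5·s + 10·t + 1]].
At the point, J = [[-3.000, -4.500], [-6.000, -30.500]] (det J = 64.500).
Solving J·Δ = −F gives Δ = (0.105, 0.930).
Then the next iterate is (s, t)₁ = (1.605, -2.070).
Re-evaluating at (1.605, -2.070): F = (0.96255, 5.62001), so ‖F‖₂ = 5.702.

5.702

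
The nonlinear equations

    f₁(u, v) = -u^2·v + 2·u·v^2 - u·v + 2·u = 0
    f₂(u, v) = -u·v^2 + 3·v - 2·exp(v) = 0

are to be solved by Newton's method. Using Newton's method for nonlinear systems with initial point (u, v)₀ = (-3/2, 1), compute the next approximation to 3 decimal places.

(-4.505, -2.671)

At (-3/2, 1): F = (-6.750, -0.93656).
Jacobian J = [[-2·u·v + 2·v^2 - v + 2, -u^2 + 4·u·v - u], [-v^2, -2·u·v - 2·exp(v) + 3]].
At the point, J = [[6.000, -6.750], [-1.000, 0.56344]] (det J = -3.36938).
Solving J·Δ = −F gives Δ = (-3.005, -3.671).
Then the next iterate is (u, v)₁ = (-4.505, -2.671).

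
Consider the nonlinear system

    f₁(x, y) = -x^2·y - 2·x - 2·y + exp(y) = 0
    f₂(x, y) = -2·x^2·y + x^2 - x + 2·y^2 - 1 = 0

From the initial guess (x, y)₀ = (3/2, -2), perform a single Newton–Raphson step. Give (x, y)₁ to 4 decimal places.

(1.7000, -0.4360)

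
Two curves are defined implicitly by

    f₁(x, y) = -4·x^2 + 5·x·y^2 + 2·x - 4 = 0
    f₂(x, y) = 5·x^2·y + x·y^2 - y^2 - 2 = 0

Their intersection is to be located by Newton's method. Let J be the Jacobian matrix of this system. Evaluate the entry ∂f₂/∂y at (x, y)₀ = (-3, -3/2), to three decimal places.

57.000

∂f₂/∂y = 5·x^2 + 2·x·y - 2·y.
At (-3, -3/2) this is 57.000.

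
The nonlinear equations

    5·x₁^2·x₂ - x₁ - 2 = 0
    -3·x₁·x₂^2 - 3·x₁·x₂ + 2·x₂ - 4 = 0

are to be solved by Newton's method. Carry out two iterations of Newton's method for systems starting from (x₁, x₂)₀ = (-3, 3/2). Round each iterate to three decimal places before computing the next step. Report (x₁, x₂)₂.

(-1.367, 0.657)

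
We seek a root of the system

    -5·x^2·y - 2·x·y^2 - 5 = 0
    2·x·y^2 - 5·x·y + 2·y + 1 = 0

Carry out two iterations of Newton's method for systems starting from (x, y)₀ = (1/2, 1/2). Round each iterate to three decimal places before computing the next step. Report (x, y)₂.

At (1/2, 1/2): F = (-5.875, 1.000).
Jacobian J = [[-10·x·y - 2·y^2, -5·x^2 - 4·x·y], [2·y^2 - 5·y, 4·x·y - 5·x + 2]].
At the point, J = [[-3.000, -2.250], [-2.000, 0.500]] (det J = -6.000).
Solving J·Δ = −F gives Δ = (-0.115, -2.458).
Then the next iterate is (x, y)₁ = (0.385, -1.958).
Round to (0.385, -1.958) and repeat: F = (-6.50088, 3.80515), J = [[-0.12923, 2.27419], [17.45753, -2.94032]].
Δ = (0.266, 2.874), so (x, y)₂ = (0.651, 0.916).

(0.651, 0.916)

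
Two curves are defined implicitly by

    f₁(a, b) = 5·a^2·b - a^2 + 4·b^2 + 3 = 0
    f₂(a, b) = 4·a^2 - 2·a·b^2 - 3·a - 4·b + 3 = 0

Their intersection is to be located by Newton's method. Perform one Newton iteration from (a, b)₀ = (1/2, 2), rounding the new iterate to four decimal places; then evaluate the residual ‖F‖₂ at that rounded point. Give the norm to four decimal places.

6.0038

At (1/2, 2): F = (21.2500, -9.5000).
Jacobian J = [[10·a·b - 2·a, 5·a^2 + 8·b], [8·a - 2·b^2 - 3, -4·a·b - 4]].
At the point, J = [[9.0000, 17.2500], [-7.0000, -8.0000]] (det J = 48.7500).
Solving J·Δ = −F gives Δ = (0.1256, -1.2974).
Then the next iterate is (a, b)₁ = (0.6256, 0.7026).
Re-evaluating at (0.6256, 0.7026): F = (5.958113, -0.739349), so ‖F‖₂ = 6.0038.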